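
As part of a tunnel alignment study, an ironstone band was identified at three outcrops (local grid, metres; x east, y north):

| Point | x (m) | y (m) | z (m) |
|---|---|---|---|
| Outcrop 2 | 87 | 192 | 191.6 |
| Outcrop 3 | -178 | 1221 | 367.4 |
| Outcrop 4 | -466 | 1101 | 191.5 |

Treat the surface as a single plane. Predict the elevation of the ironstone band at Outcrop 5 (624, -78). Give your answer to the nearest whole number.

Two edge vectors: Outcrop 2→Outcrop 3 = (-265, 1029, 175.8), Outcrop 2→Outcrop 4 = (-553, 909, -0.1).
Normal n = (Outcrop 2→Outcrop 3) × (Outcrop 2→Outcrop 4) = (-159905.1, -97243.9, 328152).
So ∂z/∂x = −n_x/n_z = 0.48729 and ∂z/∂y = −n_y/n_z = 0.29634.
Intercept c from Outcrop 2: 191.6 − 42.39 − 56.90 = 92.31.
At (624, -78): z = 304.1 − 23.1 + 92.31 = 373.3 m.

373 m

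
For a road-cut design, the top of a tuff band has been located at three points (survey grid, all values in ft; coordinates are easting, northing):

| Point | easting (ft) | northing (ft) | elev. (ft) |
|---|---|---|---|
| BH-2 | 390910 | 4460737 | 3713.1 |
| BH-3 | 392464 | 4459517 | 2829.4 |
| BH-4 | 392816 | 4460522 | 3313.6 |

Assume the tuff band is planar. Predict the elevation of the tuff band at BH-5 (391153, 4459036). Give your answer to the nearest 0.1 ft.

2768.3 ft

Let the plane be z = a·easting + b·northing + c.
BH-3−BH-2: 1554a − 1220b = −883.7;  BH-4−BH-2: 1906a − 215b = −399.5.
Solving gives a = −0.149353659, b = 0.534101978.
Then c = 3713.1 − a·390910 − b·4460737 = −2320391.52.
At (391153, 4459036): z = −58420.1 + 2381579.9 − 2320391.52 = 2768.3 ft.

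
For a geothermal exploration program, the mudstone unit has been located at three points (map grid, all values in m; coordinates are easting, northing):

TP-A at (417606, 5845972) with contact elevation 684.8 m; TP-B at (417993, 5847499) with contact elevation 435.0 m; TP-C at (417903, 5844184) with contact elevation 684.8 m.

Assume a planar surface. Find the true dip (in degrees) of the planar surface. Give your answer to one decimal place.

Two edge vectors: TP-A→TP-B = (387, 1527, -249.8), TP-A→TP-C = (297, -1788, 0).
Normal n = (TP-A→TP-B) × (TP-A→TP-C) = (-446642.4, -74190.6, -1145475).
So ∂z/∂easting = −n_x/n_z = −0.38992 and ∂z/∂northing = −n_y/n_z = −0.06477.
Gradient magnitude |∇z| = √(a² + b²) = √(0.15204 + 0.00419) = 0.39526.
True dip = arctan(0.39526) = 21.6°, dipping toward E (azimuth ≈ 081°).

21.6°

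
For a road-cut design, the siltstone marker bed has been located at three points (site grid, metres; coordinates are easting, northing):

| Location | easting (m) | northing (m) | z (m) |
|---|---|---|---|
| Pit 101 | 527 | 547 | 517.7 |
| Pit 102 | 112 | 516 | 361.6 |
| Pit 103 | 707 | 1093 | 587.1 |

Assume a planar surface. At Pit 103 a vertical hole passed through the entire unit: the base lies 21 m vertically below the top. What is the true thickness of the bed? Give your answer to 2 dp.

19.66 m

Two edge vectors: Pit 101→Pit 102 = (-415, -31, -156.1), Pit 101→Pit 103 = (180, 546, 69.4).
Normal n = (Pit 101→Pit 102) × (Pit 101→Pit 103) = (83079.2, 703, -221010).
So ∂z/∂easting = −n_x/n_z = 0.37591 and ∂z/∂northing = −n_y/n_z = 0.00318.
|∇z| = √(a²+b²) = 0.37592, so dip δ = arctan(0.37592) = 20.60°.
True thickness = vertical thickness × cos δ = 21 × cos 20.60° = 19.66 m.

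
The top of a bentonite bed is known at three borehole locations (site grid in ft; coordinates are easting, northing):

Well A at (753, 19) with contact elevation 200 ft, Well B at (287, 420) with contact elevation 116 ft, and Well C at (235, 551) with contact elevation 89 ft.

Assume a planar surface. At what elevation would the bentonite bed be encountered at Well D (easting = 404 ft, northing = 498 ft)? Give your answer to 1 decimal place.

100.6 ft

Two edge vectors: Well A→Well B = (-466, 401, -84), Well A→Well C = (-518, 532, -111).
Normal n = (Well A→Well B) × (Well A→Well C) = (177, -8214, -40194).
So ∂z/∂easting = −n_x/n_z = 0.00440 and ∂z/∂northing = −n_y/n_z = −0.20436.
Intercept c from Well A: 200 − 3.32 + 3.88 = 200.57.
At (404, 498): z = 1.8 − 101.8 + 200.57 = 100.6 ft.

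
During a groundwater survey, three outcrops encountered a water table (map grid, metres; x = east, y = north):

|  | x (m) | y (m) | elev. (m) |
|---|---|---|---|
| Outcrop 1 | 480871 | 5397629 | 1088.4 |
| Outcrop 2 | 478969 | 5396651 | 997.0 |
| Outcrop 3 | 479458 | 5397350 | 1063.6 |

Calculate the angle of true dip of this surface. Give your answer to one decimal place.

Two edge vectors: Outcrop 1→Outcrop 2 = (-1902, -978, -91.4), Outcrop 1→Outcrop 3 = (-1413, -279, -24.8).
Normal n = (Outcrop 1→Outcrop 2) × (Outcrop 1→Outcrop 3) = (-1246.2, 81978.6, -851256).
So ∂z/∂x = −n_x/n_z = −0.00146 and ∂z/∂y = −n_y/n_z = 0.09630.
Gradient magnitude |∇z| = √(a² + b²) = √(0.00000 + 0.00927) = 0.09631.
True dip = arctan(0.09631) = 5.5°, dipping toward S (azimuth ≈ 179°).

5.5°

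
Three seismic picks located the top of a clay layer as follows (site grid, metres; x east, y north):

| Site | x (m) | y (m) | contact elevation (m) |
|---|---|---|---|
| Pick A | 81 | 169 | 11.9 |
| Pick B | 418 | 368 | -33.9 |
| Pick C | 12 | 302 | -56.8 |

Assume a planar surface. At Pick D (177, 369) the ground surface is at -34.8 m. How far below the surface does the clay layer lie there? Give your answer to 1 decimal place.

30.7 m

Two edge vectors: Pick A→Pick B = (337, 199, -45.8), Pick A→Pick C = (-69, 133, -68.7).
Normal n = (Pick A→Pick B) × (Pick A→Pick C) = (-7579.9, 26312.1, 58552).
So ∂z/∂x = −n_x/n_z = 0.12946 and ∂z/∂y = −n_y/n_z = −0.44938.
Intercept c from Pick A: 11.9 − 10.49 + 75.95 = 77.36.
At (177, 369): z_contact = 22.91 − 165.82 + 77.36 = -65.55 m.
Depth below ground = -34.8 − (-65.55) = 30.7 m.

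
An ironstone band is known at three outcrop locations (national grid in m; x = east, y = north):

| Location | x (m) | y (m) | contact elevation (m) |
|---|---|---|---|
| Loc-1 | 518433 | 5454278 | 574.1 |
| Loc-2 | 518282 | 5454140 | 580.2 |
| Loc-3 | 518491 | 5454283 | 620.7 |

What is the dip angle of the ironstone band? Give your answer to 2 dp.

Let the plane be z = a·x + b·y + c.
Loc-2−Loc-1: −151a − 138b = 6.1;  Loc-3−Loc-1: 58a + 5b = 46.6.
Solving gives a = 0.89134, b = −1.01951.
Gradient magnitude |∇z| = √(a² + b²) = √(0.79448 + 1.03939) = 1.35421.
True dip = arctan(1.35421) = 53.56°, dipping toward NW (azimuth ≈ 319°).

53.56°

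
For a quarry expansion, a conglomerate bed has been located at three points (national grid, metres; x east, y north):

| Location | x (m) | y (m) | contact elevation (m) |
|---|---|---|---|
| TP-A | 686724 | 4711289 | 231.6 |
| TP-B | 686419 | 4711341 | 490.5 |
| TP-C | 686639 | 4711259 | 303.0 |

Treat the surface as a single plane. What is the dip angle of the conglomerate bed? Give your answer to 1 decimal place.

Let the plane be z = a·x + b·y + c.
TP-B−TP-A: −305a + 52b = 258.9;  TP-C−TP-A: −85a − 30b = 71.4.
Solving gives a = −0.84597, b = 0.01691.
Gradient magnitude |∇z| = √(a² + b²) = √(0.71566 + 0.00029) = 0.84614.
True dip = arctan(0.84614) = 40.2°, dipping toward E (azimuth ≈ 091°).

40.2°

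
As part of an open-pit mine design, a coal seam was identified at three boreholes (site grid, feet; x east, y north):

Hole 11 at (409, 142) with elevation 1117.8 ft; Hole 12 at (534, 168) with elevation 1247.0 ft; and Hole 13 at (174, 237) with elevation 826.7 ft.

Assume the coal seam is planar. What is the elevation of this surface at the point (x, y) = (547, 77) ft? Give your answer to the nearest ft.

Let the plane be z = a·x + b·y + c.
Hole 12−Hole 11: 125a + 26b = 129.2;  Hole 13−Hole 11: −235a + 95b = −291.1.
Solving gives a = 1.10329, b = −0.33503.
Then c = 1117.8 − a·409 − b·142 = 714.13.
At (547, 77): z = 603.5 − 25.8 + 714.13 = 1291.8 ft.

1292 ft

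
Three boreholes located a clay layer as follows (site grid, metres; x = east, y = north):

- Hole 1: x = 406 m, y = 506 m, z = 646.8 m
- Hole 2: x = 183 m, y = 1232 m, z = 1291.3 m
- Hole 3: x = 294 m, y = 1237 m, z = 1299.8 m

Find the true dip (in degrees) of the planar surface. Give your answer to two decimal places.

41.97°

Two edge vectors: Hole 1→Hole 2 = (-223, 726, 644.5), Hole 1→Hole 3 = (-112, 731, 653).
Normal n = (Hole 1→Hole 2) × (Hole 1→Hole 3) = (2948.5, 73435, -81701).
So ∂z/∂x = −n_x/n_z = 0.03609 and ∂z/∂y = −n_y/n_z = 0.89883.
Gradient magnitude |∇z| = √(a² + b²) = √(0.00130 + 0.80789) = 0.89955.
True dip = arctan(0.89955) = 41.97°, dipping toward S (azimuth ≈ 182°).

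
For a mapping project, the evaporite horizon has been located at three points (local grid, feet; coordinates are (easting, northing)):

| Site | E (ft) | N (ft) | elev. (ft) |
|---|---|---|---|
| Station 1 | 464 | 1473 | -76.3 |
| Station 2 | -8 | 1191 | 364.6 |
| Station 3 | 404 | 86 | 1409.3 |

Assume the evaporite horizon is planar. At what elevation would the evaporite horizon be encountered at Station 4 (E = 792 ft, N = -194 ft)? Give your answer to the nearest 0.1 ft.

Let the plane be z = a·E + b·N + c.
Station 2−Station 1: −472a − 282b = 440.9;  Station 3−Station 1: −60a − 1387b = 1485.6.
Solving gives a = −0.301985, b = −1.058025.
Then c = -76.3 − a·464 − b·1473 = 1622.29.
At (792, -194): z = −239.2 + 205.3 + 1622.29 = 1588.4 ft.

1588.4 ft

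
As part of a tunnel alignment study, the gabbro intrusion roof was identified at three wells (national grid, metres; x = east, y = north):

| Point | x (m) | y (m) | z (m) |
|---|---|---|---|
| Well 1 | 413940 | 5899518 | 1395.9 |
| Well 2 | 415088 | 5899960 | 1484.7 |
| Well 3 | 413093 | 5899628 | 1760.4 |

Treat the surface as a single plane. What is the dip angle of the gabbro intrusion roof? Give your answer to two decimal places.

45.88°

Let the plane be z = a·x + b·y + c.
Well 2−Well 1: 1148a + 442b = 88.8;  Well 3−Well 1: −847a + 110b = 364.5.
Solving gives a = −0.30229, b = 0.98603.
Gradient magnitude |∇z| = √(a² + b²) = √(0.09138 + 0.97225) = 1.03133.
True dip = arctan(1.03133) = 45.88°, dipping toward SSE (azimuth ≈ 163°).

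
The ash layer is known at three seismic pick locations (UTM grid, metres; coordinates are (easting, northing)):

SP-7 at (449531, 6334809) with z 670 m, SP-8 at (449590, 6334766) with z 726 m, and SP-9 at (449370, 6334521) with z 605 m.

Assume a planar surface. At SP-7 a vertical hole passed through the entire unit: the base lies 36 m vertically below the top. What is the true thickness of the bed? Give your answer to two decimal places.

Let the plane be z = a·E + b·N + c.
SP-8−SP-7: 59a − 43b = 56;  SP-9−SP-7: −161a − 288b = −65.
Solving gives a = 0.79126, b = −0.21664.
|∇z| = √(a²+b²) = 0.82038, so dip δ = arctan(0.82038) = 39.36°.
True thickness = vertical thickness × cos δ = 36 × cos 39.36° = 27.83 m.

27.83 m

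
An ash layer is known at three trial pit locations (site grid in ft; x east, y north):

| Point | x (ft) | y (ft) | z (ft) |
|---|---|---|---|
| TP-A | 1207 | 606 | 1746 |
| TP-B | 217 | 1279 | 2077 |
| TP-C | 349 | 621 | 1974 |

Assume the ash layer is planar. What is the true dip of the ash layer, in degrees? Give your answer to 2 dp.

Two edge vectors: TP-A→TP-B = (-990, 673, 331), TP-A→TP-C = (-858, 15, 228).
Normal n = (TP-A→TP-B) × (TP-A→TP-C) = (148479, -58278, 562584).
So ∂z/∂x = −n_x/n_z = −0.26392 and ∂z/∂y = −n_y/n_z = 0.10359.
Gradient magnitude |∇z| = √(a² + b²) = √(0.06966 + 0.01073) = 0.28352.
True dip = arctan(0.28352) = 15.83°, dipping toward ESE (azimuth ≈ 111°).

15.83°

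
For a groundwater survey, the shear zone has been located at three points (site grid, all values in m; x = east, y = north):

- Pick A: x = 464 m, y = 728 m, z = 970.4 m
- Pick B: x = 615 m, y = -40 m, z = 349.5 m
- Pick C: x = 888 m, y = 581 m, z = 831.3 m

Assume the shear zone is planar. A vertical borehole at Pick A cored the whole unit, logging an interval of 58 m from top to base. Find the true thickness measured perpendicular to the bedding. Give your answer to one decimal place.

Let the plane be z = a·x + b·y + c.
Pick B−Pick A: 151a − 768b = −620.9;  Pick C−Pick A: 424a − 147b = −139.1.
Solving gives a = −0.05127, b = 0.79838.
|∇z| = √(a²+b²) = 0.80003, so dip δ = arctan(0.80003) = 38.66°.
True thickness = vertical thickness × cos δ = 58 × cos 38.66° = 45.3 m.

45.3 m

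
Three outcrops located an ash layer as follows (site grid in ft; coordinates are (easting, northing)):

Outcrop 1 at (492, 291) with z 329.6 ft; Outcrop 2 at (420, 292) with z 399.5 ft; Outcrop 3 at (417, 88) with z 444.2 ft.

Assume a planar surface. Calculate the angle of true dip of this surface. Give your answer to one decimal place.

Two edge vectors: Outcrop 1→Outcrop 2 = (-72, 1, 69.9), Outcrop 1→Outcrop 3 = (-75, -203, 114.6).
Normal n = (Outcrop 1→Outcrop 2) × (Outcrop 1→Outcrop 3) = (14304.3, 3008.7, 14691).
So ∂z/∂E = −n_x/n_z = −0.97368 and ∂z/∂N = −n_y/n_z = −0.20480.
Gradient magnitude |∇z| = √(a² + b²) = √(0.94805 + 0.04194) = 0.99498.
True dip = arctan(0.99498) = 44.9°, dipping toward ENE (azimuth ≈ 078°).

44.9°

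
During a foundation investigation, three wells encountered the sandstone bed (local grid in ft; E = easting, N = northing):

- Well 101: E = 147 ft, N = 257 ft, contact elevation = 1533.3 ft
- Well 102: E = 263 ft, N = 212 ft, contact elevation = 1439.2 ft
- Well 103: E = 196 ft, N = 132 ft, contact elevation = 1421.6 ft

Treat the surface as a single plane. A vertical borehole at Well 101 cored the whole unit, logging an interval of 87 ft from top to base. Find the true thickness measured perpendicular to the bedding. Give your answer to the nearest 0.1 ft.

Let the plane be z = a·E + b·N + c.
Well 102−Well 101: 116a − 45b = −94.1;  Well 103−Well 101: 49a − 125b = −111.7.
Solving gives a = −0.54786, b = 0.67884.
|∇z| = √(a²+b²) = 0.87234, so dip δ = arctan(0.87234) = 41.10°.
True thickness = vertical thickness × cos δ = 87 × cos 41.10° = 65.6 ft.

65.6 ft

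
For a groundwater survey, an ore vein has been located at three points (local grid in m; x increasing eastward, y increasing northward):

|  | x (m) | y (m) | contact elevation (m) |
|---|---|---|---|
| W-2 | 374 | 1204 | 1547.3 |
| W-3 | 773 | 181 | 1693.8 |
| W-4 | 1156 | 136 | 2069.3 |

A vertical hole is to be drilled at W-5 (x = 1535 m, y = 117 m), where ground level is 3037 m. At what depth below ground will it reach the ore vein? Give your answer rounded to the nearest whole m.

590 m

Let the plane be z = a·x + b·y + c.
W-3−W-2: 399a − 1023b = 146.5;  W-4−W-2: 782a − 1068b = 522.
Solving gives a = 1.00987, b = 0.25067.
Then c = 1547.3 − a·374 − b·1204 = 867.80.
At (1535, 117): z_contact = 1550.2 + 29.3 + 867.80 = 2447.3 m.
Depth below ground = 3037 − 2447.3 = 590 m.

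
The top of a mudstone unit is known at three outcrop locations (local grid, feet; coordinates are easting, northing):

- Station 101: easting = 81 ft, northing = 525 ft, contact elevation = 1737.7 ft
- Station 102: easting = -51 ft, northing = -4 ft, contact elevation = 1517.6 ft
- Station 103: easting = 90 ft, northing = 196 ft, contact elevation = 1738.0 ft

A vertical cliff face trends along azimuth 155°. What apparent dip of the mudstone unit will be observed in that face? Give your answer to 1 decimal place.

Two edge vectors: Station 101→Station 102 = (-132, -529, -220.1), Station 101→Station 103 = (9, -329, 0.3).
Normal n = (Station 101→Station 102) × (Station 101→Station 103) = (-72571.6, -1941.3, 48189).
So ∂z/∂easting = −n_x/n_z = 1.50598 and ∂z/∂northing = −n_y/n_z = 0.04029.
Unit vector along 155° is (sin 155°, cos 155°) = (0.4226, -0.9063).
Slope in that direction = a·(0.4226) + b·(-0.9063) = 0.59994.
Apparent dip = arctan|0.59994| = 31.0° (true dip is 56.4°, so apparent ≤ true as expected).

31.0°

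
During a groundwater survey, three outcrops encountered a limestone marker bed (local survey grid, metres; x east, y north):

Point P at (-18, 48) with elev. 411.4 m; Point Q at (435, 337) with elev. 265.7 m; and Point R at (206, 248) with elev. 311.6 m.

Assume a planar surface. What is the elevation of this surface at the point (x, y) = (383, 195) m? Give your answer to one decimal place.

Two edge vectors: Point P→Point Q = (453, 289, -145.7), Point P→Point R = (224, 200, -99.8).
Normal n = (Point P→Point Q) × (Point P→Point R) = (297.8, 12572.6, 25864).
So ∂z/∂x = −n_x/n_z = −0.01151 and ∂z/∂y = −n_y/n_z = −0.48610.
Intercept c from Point P: 411.4 − 0.21 + 23.33 = 434.53.
At (383, 195): z = −4.4 − 94.8 + 434.53 = 335.3 m.

335.3 m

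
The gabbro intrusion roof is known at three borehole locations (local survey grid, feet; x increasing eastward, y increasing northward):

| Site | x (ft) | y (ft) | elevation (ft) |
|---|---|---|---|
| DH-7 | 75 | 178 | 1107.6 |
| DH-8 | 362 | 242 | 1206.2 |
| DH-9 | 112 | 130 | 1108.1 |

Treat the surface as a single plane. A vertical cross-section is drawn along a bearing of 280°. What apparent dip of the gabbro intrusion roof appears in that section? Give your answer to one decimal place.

14.2°

Let the plane be z = a·x + b·y + c.
DH-8−DH-7: 287a + 64b = 98.6;  DH-9−DH-7: 37a − 48b = 0.5.
Solving gives a = 0.29514, b = 0.21709.
Unit vector along 280° is (sin 280°, cos 280°) = (-0.9848, 0.1736).
Slope in that direction = a·(-0.9848) + b·(0.1736) = −0.25296.
Apparent dip = arctan|0.25296| = 14.2° (true dip is 20.1°, so apparent ≤ true as expected).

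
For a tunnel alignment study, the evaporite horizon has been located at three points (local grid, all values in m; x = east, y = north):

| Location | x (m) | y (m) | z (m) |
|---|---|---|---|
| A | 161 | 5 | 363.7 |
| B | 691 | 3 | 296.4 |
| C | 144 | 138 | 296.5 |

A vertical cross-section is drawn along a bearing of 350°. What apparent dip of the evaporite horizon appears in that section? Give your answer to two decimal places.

Two edge vectors: A→B = (530, -2, -67.3), A→C = (-17, 133, -67.2).
Normal n = (A→B) × (A→C) = (9085.3, 36760.1, 70456).
So ∂z/∂x = −n_x/n_z = −0.12895 and ∂z/∂y = −n_y/n_z = −0.52175.
Unit vector along 350° is (sin 350°, cos 350°) = (-0.1736, 0.9848).
Slope in that direction = a·(-0.1736) + b·(0.9848) = −0.49143.
Apparent dip = arctan|0.49143| = 26.17° (true dip is 28.3°, so apparent ≤ true as expected).

26.17°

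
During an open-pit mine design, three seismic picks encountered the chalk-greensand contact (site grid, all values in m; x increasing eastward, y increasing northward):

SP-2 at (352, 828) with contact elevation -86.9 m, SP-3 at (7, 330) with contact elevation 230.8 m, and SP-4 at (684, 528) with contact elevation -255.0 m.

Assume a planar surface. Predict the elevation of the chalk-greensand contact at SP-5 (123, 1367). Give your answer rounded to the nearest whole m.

Let the plane be z = a·x + b·y + c.
SP-3−SP-2: −345a − 498b = 317.7;  SP-4−SP-2: 332a − 300b = −168.1.
Solving gives a = −0.66592, b = −0.17662.
Then c = -86.9 − a·352 − b·828 = 293.75.
At (123, 1367): z = −81.9 − 241.4 + 293.75 = -29.6 m.

-30 m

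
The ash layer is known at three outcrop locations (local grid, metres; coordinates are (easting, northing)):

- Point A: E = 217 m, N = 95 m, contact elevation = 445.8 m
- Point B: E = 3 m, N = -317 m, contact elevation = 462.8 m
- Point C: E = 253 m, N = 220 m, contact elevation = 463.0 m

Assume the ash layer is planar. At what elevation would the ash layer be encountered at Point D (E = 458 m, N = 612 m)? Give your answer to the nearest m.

Two edge vectors: Point A→Point B = (-214, -412, 17), Point A→Point C = (36, 125, 17.2).
Normal n = (Point A→Point B) × (Point A→Point C) = (-9211.4, 4292.8, -11918).
So ∂z/∂E = −n_x/n_z = −0.77290 and ∂z/∂N = −n_y/n_z = 0.36019.
Intercept c from Point A: 445.8 + 167.72 − 34.22 = 579.30.
At (458, 612): z = −354.0 + 220.4 + 579.30 = 445.8 m.

446 m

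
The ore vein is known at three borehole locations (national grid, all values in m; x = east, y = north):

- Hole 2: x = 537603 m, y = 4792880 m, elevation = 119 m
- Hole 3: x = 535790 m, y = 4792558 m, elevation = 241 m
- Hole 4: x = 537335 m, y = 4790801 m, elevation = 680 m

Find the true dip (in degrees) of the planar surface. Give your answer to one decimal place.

Let the plane be z = a·x + b·y + c.
Hole 3−Hole 2: −1813a − 322b = 122;  Hole 4−Hole 2: −268a − 2079b = 561.
Solving gives a = −0.01982, b = −0.26729.
Gradient magnitude |∇z| = √(a² + b²) = √(0.00039 + 0.07144) = 0.26802.
True dip = arctan(0.26802) = 15.0°, dipping toward N (azimuth ≈ 004°).

15.0°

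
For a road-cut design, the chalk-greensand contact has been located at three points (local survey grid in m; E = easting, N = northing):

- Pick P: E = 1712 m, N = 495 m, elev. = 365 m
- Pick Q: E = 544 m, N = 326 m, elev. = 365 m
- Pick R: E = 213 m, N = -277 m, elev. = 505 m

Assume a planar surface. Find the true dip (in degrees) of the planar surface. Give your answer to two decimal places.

Two edge vectors: Pick P→Pick Q = (-1168, -169, 0), Pick P→Pick R = (-1499, -772, 140).
Normal n = (Pick P→Pick Q) × (Pick P→Pick R) = (-23660, 163520, 648365).
So ∂z/∂E = −n_x/n_z = 0.03649 and ∂z/∂N = −n_y/n_z = −0.25220.
Gradient magnitude |∇z| = √(a² + b²) = √(0.00133 + 0.06361) = 0.25483.
True dip = arctan(0.25483) = 14.30°, dipping toward N (azimuth ≈ 352°).

14.30°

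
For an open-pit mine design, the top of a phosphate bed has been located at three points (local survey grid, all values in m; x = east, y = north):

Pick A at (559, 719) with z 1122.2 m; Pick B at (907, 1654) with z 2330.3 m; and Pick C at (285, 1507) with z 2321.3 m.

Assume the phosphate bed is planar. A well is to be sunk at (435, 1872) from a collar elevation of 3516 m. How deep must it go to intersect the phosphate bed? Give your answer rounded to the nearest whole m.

Let the plane be z = a·x + b·y + c.
Pick B−Pick A: 348a + 935b = 1208.1;  Pick C−Pick A: −274a + 788b = 1199.1.
Solving gives a = −0.31895, b = 1.41080.
Then c = 1122.2 − a·559 − b·719 = 286.13.
At (435, 1872): z_contact = −138.7 + 2641.0 + 286.13 = 2788.4 m.
Depth below ground = 3516 − 2788.4 = 728 m.

728 m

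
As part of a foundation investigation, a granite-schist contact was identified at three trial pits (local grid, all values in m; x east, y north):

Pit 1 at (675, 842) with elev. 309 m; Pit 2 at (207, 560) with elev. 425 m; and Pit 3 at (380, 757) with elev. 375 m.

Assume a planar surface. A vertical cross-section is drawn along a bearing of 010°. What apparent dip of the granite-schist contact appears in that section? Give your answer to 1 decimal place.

6.3°

Let the plane be z = a·x + b·y + c.
Pit 2−Pit 1: −468a − 282b = 116;  Pit 3−Pit 1: −295a − 85b = 66.
Solving gives a = −0.20161, b = −0.07676.
Unit vector along 010° is (sin 10°, cos 10°) = (0.1736, 0.9848).
Slope in that direction = a·(0.1736) + b·(0.9848) = −0.11060.
Apparent dip = arctan|0.11060| = 6.3° (true dip is 12.2°, so apparent ≤ true as expected).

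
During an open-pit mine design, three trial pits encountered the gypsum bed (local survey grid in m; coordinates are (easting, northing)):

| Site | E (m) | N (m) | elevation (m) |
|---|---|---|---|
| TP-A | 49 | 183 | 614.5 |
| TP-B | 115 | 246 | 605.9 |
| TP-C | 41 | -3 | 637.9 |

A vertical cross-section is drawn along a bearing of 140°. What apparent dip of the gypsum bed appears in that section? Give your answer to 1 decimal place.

Two edge vectors: TP-A→TP-B = (66, 63, -8.6), TP-A→TP-C = (-8, -186, 23.4).
Normal n = (TP-A→TP-B) × (TP-A→TP-C) = (-125.4, -1475.6, -11772).
So ∂z/∂E = −n_x/n_z = −0.01065 and ∂z/∂N = −n_y/n_z = −0.12535.
Unit vector along 140° is (sin 140°, cos 140°) = (0.6428, -0.7660).
Slope in that direction = a·(0.6428) + b·(-0.7660) = 0.08918.
Apparent dip = arctan|0.08918| = 5.1° (true dip is 7.2°, so apparent ≤ true as expected).

5.1°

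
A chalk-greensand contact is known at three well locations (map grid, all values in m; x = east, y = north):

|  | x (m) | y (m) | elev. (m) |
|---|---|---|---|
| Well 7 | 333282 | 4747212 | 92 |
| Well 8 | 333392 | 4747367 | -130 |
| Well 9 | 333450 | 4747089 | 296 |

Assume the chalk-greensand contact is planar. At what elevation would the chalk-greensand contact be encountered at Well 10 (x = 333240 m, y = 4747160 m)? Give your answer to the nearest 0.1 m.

165.9 m

Let the plane be z = a·x + b·y + c.
Well 8−Well 7: 110a + 155b = −222;  Well 9−Well 7: 168a − 123b = 204.
Solving gives a = 0.109021986, b = −1.509628506.
Then c = 92 − a·333282 − b·4747212 = 7130283.50.
At (333240, 4747160): z = 36330.5 − 7166448.1 + 7130283.50 = 165.9 m.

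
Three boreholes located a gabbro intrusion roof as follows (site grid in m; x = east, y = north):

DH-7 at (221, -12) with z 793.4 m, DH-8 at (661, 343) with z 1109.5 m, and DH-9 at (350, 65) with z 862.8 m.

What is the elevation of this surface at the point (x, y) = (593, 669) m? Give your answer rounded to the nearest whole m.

Let the plane be z = a·x + b·y + c.
DH-8−DH-7: 440a + 355b = 316.1;  DH-9−DH-7: 129a + 77b = 69.4.
Solving gives a = 0.02495, b = 0.85950.
Then c = 793.4 − a·221 − b·-12 = 798.20.
At (593, 669): z = 14.8 + 575.0 + 798.20 = 1388.0 m.

1388 m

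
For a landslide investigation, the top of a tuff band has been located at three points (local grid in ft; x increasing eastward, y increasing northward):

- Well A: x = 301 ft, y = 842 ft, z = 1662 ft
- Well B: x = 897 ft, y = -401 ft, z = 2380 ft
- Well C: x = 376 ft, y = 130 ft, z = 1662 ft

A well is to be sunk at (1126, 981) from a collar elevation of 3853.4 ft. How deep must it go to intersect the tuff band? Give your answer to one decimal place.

895.1 ft

Let the plane be z = a·x + b·y + c.
Well B−Well A: 596a − 1243b = 718;  Well C−Well A: 75a − 712b = 0.
Solving gives a = 1.543867, b = 0.162626.
Then c = 1662 − a·301 − b·842 = 1060.36.
At (1126, 981): z_contact = 1738.39 + 159.54 + 1060.36 = 2958.30 ft.
Depth below ground = 3853.4 − 2958.30 = 895.1 ft.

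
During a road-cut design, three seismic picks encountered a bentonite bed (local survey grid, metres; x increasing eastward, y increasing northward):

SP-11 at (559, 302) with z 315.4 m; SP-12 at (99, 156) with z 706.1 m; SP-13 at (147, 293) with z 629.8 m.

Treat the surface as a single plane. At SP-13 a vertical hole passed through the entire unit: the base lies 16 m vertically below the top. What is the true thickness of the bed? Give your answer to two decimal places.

Two edge vectors: SP-11→SP-12 = (-460, -146, 390.7), SP-11→SP-13 = (-412, -9, 314.4).
Normal n = (SP-11→SP-12) × (SP-11→SP-13) = (-42386.1, -16344.4, -56012).
So ∂z/∂x = −n_x/n_z = −0.75673 and ∂z/∂y = −n_y/n_z = −0.29180.
|∇z| = √(a²+b²) = 0.81104, so dip δ = arctan(0.81104) = 39.04°.
True thickness = vertical thickness × cos δ = 16 × cos 39.04° = 12.43 m.

12.43 m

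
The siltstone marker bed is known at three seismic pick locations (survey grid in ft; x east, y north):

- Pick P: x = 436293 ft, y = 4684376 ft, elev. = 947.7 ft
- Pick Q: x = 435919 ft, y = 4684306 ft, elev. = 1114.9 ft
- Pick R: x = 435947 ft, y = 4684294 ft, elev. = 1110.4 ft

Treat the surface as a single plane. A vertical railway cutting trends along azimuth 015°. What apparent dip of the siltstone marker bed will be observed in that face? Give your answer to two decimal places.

Two edge vectors: Pick P→Pick Q = (-374, -70, 167.2), Pick P→Pick R = (-346, -82, 162.7).
Normal n = (Pick P→Pick Q) × (Pick P→Pick R) = (2321.4, 2998.6, 6448).
So ∂z/∂x = −n_x/n_z = −0.36002 and ∂z/∂y = −n_y/n_z = −0.46504.
Unit vector along 015° is (sin 15°, cos 15°) = (0.2588, 0.9659).
Slope in that direction = a·(0.2588) + b·(0.9659) = −0.54238.
Apparent dip = arctan|0.54238| = 28.47° (true dip is 30.5°, so apparent ≤ true as expected).

28.47°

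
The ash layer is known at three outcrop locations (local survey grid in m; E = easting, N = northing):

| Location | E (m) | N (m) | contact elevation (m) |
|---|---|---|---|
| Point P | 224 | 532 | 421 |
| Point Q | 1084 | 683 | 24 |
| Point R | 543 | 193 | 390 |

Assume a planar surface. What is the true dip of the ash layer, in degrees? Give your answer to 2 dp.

26.78°

Let the plane be z = a·E + b·N + c.
Point Q−Point P: 860a + 151b = −397;  Point R−Point P: 319a − 339b = −31.
Solving gives a = −0.40995, b = −0.29432.
Gradient magnitude |∇z| = √(a² + b²) = √(0.16806 + 0.08662) = 0.50466.
True dip = arctan(0.50466) = 26.78°, dipping toward NE (azimuth ≈ 054°).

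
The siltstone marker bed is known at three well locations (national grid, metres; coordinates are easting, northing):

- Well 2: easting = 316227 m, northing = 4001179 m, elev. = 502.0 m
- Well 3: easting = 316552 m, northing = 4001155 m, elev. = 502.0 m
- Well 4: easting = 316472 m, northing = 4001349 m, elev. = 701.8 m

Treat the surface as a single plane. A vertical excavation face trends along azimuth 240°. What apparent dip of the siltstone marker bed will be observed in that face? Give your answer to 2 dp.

Let the plane be z = a·easting + b·northing + c.
Well 3−Well 2: 325a − 24b = 0;  Well 4−Well 2: 245a + 170b = 199.8.
Solving gives a = 0.07844, b = 1.06224.
Unit vector along 240° is (sin 240°, cos 240°) = (-0.8660, -0.5000).
Slope in that direction = a·(-0.8660) + b·(-0.5000) = −0.59906.
Apparent dip = arctan|0.59906| = 30.92° (true dip is 46.8°, so apparent ≤ true as expected).

30.92°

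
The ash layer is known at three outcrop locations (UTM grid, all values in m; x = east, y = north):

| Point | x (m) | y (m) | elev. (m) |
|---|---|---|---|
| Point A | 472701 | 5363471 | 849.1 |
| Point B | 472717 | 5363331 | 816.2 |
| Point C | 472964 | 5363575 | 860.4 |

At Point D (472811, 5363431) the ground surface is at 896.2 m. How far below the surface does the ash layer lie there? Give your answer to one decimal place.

61.5 m

Let the plane be z = a·x + b·y + c.
Point B−Point A: 16a − 140b = −32.9;  Point C−Point A: 263a + 104b = 11.3.
Solving gives a = −0.047801684, b = 0.229536950.
Then c = 849.1 − a·472701 − b·5363471 = −1207669.77.
At (472811, 5363431): z_contact = −22601.16 + 1231105.60 − 1207669.77 = 834.66 m.
Depth below ground = 896.2 − 834.66 = 61.5 m.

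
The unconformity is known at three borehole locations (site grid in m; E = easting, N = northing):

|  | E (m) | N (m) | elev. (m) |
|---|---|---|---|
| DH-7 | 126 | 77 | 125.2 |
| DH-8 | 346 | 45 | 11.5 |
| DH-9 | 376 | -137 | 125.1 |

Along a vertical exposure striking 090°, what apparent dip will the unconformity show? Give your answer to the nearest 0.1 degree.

Two edge vectors: DH-7→DH-8 = (220, -32, -113.7), DH-7→DH-9 = (250, -214, -0.1).
Normal n = (DH-7→DH-8) × (DH-7→DH-9) = (-24328.6, -28403, -39080).
So ∂z/∂E = −n_x/n_z = −0.62253 and ∂z/∂N = −n_y/n_z = −0.72679.
Unit vector along 090° is (sin 90°, cos 90°) = (1.0000, 0.0000).
Slope in that direction = a·(1.0000) + b·(0.0000) = −0.62253.
Apparent dip = arctan|0.62253| = 31.9° (true dip is 43.7°, so apparent ≤ true as expected).

31.9°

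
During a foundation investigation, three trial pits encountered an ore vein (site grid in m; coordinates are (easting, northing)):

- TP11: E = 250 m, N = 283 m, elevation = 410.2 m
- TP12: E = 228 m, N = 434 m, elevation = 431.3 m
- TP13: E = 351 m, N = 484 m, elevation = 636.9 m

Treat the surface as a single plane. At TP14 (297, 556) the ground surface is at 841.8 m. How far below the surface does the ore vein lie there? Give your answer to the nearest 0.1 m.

261.2 m

Let the plane be z = a·E + b·N + c.
TP12−TP11: −22a + 151b = 21.1;  TP13−TP11: 101a + 201b = 226.7.
Solving gives a = 1.52445, b = 0.36184.
Then c = 410.2 − a·250 − b·283 = −73.31.
At (297, 556): z_contact = 452.76 + 201.18 − 73.31 = 580.63 m.
Depth below ground = 841.8 − 580.63 = 261.2 m.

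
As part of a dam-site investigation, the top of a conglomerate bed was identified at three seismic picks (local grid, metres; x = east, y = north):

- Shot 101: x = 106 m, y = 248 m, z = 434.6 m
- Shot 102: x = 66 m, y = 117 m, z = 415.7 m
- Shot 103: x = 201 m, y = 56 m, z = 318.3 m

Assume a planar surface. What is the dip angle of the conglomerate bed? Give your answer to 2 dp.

33.41°

Two edge vectors: Shot 101→Shot 102 = (-40, -131, -18.9), Shot 101→Shot 103 = (95, -192, -116.3).
Normal n = (Shot 101→Shot 102) × (Shot 101→Shot 103) = (11606.5, -6447.5, 20125).
So ∂z/∂x = −n_x/n_z = −0.57672 and ∂z/∂y = −n_y/n_z = 0.32037.
Gradient magnitude |∇z| = √(a² + b²) = √(0.33261 + 0.10264) = 0.65973.
True dip = arctan(0.65973) = 33.41°, dipping toward ESE (azimuth ≈ 119°).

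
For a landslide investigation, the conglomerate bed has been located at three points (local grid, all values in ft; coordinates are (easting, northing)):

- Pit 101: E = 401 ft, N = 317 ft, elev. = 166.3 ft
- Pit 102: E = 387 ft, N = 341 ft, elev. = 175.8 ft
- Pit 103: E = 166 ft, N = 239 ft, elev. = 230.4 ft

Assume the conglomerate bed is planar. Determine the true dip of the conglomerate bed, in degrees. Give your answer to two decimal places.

Two edge vectors: Pit 101→Pit 102 = (-14, 24, 9.5), Pit 101→Pit 103 = (-235, -78, 64.1).
Normal n = (Pit 101→Pit 102) × (Pit 101→Pit 103) = (2279.4, -1335.1, 6732).
So ∂z/∂E = −n_x/n_z = −0.33859 and ∂z/∂N = −n_y/n_z = 0.19832.
Gradient magnitude |∇z| = √(a² + b²) = √(0.11464 + 0.03933) = 0.39240.
True dip = arctan(0.39240) = 21.42°, dipping toward ESE (azimuth ≈ 120°).

21.42°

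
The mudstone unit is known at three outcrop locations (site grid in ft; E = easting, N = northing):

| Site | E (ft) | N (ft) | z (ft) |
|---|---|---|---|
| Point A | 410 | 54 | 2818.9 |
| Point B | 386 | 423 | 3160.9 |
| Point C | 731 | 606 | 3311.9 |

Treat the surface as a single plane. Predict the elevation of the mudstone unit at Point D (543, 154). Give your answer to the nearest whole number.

Let the plane be z = a·E + b·N + c.
Point B−Point A: −24a + 369b = 342;  Point C−Point A: 321a + 552b = 493.
Solving gives a = −0.05214, b = 0.92344.
Then c = 2818.9 − a·410 − b·54 = 2790.41.
At (543, 154): z = −28.3 + 142.2 + 2790.41 = 2904.3 ft.

2904 ft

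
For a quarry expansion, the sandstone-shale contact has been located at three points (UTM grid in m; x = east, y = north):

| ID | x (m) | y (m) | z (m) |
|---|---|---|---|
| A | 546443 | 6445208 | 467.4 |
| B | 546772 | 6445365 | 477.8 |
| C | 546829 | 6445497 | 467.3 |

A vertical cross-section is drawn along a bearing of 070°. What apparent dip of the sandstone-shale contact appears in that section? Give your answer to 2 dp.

Let the plane be z = a·x + b·y + c.
B−A: 329a + 157b = 10.4;  C−A: 386a + 289b = −0.1.
Solving gives a = 0.08763, b = −0.11738.
Unit vector along 070° is (sin 70°, cos 70°) = (0.9397, 0.3420).
Slope in that direction = a·(0.9397) + b·(0.3420) = 0.04219.
Apparent dip = arctan|0.04219| = 2.42° (true dip is 8.3°, so apparent ≤ true as expected).

2.42°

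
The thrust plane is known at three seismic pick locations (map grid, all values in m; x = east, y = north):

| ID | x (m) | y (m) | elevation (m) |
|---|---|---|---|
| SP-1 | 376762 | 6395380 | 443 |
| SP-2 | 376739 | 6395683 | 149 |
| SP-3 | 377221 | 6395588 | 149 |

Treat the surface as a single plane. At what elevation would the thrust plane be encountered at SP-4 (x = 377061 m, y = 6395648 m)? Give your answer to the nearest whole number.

Two edge vectors: SP-1→SP-2 = (-23, 303, -294), SP-1→SP-3 = (459, 208, -294).
Normal n = (SP-1→SP-2) × (SP-1→SP-3) = (-27930, -141708, -143861).
So ∂z/∂x = −n_x/n_z = −0.19414574 and ∂z/∂y = −n_y/n_z = −0.98503416.
Intercept c from SP-1: 443 + 73146.74 + 6299667.80 = 6373257.53.
At (377061, 6395648): z = −73204.8 − 6299931.8 + 6373257.53 = 121.0 m.

121 m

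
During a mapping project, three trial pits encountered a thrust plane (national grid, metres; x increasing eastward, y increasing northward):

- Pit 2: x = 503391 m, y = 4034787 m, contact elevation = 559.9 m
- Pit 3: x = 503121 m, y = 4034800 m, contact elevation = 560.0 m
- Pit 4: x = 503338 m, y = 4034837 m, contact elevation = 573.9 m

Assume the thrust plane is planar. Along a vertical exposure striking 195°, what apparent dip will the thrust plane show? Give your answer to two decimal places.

16.08°

Two edge vectors: Pit 2→Pit 3 = (-270, 13, 0.1), Pit 2→Pit 4 = (-53, 50, 14).
Normal n = (Pit 2→Pit 3) × (Pit 2→Pit 4) = (177, 3774.7, -12811).
So ∂z/∂x = −n_x/n_z = 0.01382 and ∂z/∂y = −n_y/n_z = 0.29465.
Unit vector along 195° is (sin 195°, cos 195°) = (-0.2588, -0.9659).
Slope in that direction = a·(-0.2588) + b·(-0.9659) = −0.28818.
Apparent dip = arctan|0.28818| = 16.08° (true dip is 16.4°, so apparent ≤ true as expected).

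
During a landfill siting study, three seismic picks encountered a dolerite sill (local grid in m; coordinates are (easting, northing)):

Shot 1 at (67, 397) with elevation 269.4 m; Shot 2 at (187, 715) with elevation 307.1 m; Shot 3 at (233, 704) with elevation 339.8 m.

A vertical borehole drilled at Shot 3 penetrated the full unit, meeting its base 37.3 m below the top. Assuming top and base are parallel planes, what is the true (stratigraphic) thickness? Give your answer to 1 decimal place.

30.7 m

Let the plane be z = a·E + b·N + c.
Shot 2−Shot 1: 120a + 318b = 37.7;  Shot 3−Shot 1: 166a + 307b = 70.4.
Solving gives a = 0.67803, b = −0.13731.
|∇z| = √(a²+b²) = 0.69180, so dip δ = arctan(0.69180) = 34.68°.
True thickness = vertical thickness × cos δ = 37.3 × cos 34.68° = 30.7 m.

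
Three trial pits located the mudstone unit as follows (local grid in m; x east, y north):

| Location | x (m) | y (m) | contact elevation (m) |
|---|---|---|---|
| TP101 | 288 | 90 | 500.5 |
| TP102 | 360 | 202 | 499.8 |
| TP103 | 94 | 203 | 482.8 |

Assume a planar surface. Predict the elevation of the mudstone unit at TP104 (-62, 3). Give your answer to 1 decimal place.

Two edge vectors: TP101→TP102 = (72, 112, -0.7), TP101→TP103 = (-194, 113, -17.7).
Normal n = (TP101→TP102) × (TP101→TP103) = (-1903.3, 1410.2, 29864).
So ∂z/∂x = −n_x/n_z = 0.06373 and ∂z/∂y = −n_y/n_z = −0.04722.
Intercept c from TP101: 500.5 − 18.35 + 4.25 = 486.39.
At (-62, 3): z = −4.0 − 0.1 + 486.39 = 482.3 m.

482.3 m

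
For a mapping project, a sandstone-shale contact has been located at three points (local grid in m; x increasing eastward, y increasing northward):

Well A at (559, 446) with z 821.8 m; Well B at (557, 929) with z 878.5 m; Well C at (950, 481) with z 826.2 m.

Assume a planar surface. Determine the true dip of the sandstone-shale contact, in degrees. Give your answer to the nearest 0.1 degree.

6.7°

Let the plane be z = a·x + b·y + c.
Well B−Well A: −2a + 483b = 56.7;  Well C−Well A: 391a + 35b = 4.4.
Solving gives a = 0.00074, b = 0.11739.
Gradient magnitude |∇z| = √(a² + b²) = √(0.00000 + 0.01378) = 0.11740.
True dip = arctan(0.11740) = 6.7°, dipping toward S (azimuth ≈ 180°).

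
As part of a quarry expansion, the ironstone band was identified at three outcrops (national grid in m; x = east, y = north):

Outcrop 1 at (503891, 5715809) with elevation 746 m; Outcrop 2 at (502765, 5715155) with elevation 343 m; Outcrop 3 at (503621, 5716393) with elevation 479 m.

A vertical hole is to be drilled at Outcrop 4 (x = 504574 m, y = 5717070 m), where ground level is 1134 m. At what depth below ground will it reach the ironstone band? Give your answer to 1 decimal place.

342.3 m

Two edge vectors: Outcrop 1→Outcrop 2 = (-1126, -654, -403), Outcrop 1→Outcrop 3 = (-270, 584, -267).
Normal n = (Outcrop 1→Outcrop 2) × (Outcrop 1→Outcrop 3) = (409970, -191832, -834164).
So ∂z/∂x = −n_x/n_z = 0.491474099 and ∂z/∂y = −n_y/n_z = −0.229969167.
Intercept c from Outcrop 1: 746 − 247649.38 + 1314459.83 = 1067556.46.
At (504574, 5717070): z_contact = 247985.05 − 1314749.82 + 1067556.46 = 791.69 m.
Depth below ground = 1134 − 791.69 = 342.3 m.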